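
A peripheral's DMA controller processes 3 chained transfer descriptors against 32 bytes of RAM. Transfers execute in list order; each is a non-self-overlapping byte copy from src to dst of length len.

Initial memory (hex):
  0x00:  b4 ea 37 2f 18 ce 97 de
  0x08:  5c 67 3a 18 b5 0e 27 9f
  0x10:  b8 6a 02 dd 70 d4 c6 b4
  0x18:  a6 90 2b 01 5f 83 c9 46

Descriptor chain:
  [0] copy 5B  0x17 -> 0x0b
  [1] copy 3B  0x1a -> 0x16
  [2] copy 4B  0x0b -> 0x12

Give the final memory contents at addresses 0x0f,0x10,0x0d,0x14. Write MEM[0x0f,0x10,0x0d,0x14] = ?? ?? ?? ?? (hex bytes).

[0] 0x17->0x0b len=5 : b4 a6 90 2b 01
[1] 0x1a->0x16 len=3 : 2b 01 5f
[2] 0x0b->0x12 len=4 : b4 a6 90 2b
query mem[0x0f]=0x01, mem[0x10]=0xb8, mem[0x0d]=0x90, mem[0x14]=0x90

MEM[0x0f,0x10,0x0d,0x14] = 01 b8 90 90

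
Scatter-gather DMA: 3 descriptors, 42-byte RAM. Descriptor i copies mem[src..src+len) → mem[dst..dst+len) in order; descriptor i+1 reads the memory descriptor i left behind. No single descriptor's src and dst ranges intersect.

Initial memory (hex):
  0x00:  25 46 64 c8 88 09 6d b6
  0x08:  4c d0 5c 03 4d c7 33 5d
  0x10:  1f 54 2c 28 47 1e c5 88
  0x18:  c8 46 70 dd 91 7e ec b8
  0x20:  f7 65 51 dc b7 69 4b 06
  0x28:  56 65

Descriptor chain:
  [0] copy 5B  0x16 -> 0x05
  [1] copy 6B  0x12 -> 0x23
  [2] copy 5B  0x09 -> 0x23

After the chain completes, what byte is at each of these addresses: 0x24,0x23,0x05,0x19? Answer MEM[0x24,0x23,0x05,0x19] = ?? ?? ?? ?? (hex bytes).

[0] 0x16->0x05 len=5 : c5 88 c8 46 70
[1] 0x12->0x23 len=6 : 2c 28 47 1e c5 88
[2] 0x09->0x23 len=5 : 70 5c 03 4d c7
query mem[0x24]=0x5c, mem[0x23]=0x70, mem[0x05]=0xc5, mem[0x19]=0x46

MEM[0x24,0x23,0x05,0x19] = 5c 70 c5 46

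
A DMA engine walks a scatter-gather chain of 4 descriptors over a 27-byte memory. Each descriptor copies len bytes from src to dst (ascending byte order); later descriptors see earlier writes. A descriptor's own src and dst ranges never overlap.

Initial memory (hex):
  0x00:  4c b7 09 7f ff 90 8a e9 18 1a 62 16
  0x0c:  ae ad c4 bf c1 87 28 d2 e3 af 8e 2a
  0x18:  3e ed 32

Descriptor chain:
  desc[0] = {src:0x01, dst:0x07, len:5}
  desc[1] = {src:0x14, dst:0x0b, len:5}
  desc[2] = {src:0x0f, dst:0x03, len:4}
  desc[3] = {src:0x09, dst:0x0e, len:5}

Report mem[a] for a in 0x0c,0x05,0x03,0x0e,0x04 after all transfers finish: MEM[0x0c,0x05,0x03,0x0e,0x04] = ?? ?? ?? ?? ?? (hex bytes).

MEM[0x0c,0x05,0x03,0x0e,0x04] = af 87 3e 7f c1

  after D0: wrote 5B at 0x07 = b7097fff90
  after D1: wrote 5B at 0x0b = e3af8e2a3e
  after D2: wrote 4B at 0x03 = 3ec18728
  after D3: wrote 5B at 0x0e = 7fffe3af8e
query mem[0x0c]=0xaf, mem[0x05]=0x87, mem[0x03]=0x3e, mem[0x0e]=0x7f, mem[0x04]=0xc1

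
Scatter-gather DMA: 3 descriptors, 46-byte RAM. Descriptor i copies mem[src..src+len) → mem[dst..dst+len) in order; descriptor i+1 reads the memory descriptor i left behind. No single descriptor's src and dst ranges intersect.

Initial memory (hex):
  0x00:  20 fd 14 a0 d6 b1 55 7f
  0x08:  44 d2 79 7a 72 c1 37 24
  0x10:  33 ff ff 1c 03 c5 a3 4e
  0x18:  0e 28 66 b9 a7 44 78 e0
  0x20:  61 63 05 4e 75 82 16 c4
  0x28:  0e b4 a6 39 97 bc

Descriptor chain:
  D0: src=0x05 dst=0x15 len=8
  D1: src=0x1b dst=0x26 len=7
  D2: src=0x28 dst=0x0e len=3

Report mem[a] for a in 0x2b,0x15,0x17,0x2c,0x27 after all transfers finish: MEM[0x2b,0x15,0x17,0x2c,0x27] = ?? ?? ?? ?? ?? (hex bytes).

MEM[0x2b,0x15,0x17,0x2c,0x27] = 61 b1 7f 63 72

#0 dst[0x15+8] := {0xb1,0x55,0x7f,0x44,0xd2,0x79,0x7a,0x72}
#1 dst[0x26+7] := {0x7a,0x72,0x44,0x78,0xe0,0x61,0x63}
#2 dst[0x0e+3] := {0x44,0x78,0xe0}
query mem[0x2b]=0x61, mem[0x15]=0xb1, mem[0x17]=0x7f, mem[0x2c]=0x63, mem[0x27]=0x72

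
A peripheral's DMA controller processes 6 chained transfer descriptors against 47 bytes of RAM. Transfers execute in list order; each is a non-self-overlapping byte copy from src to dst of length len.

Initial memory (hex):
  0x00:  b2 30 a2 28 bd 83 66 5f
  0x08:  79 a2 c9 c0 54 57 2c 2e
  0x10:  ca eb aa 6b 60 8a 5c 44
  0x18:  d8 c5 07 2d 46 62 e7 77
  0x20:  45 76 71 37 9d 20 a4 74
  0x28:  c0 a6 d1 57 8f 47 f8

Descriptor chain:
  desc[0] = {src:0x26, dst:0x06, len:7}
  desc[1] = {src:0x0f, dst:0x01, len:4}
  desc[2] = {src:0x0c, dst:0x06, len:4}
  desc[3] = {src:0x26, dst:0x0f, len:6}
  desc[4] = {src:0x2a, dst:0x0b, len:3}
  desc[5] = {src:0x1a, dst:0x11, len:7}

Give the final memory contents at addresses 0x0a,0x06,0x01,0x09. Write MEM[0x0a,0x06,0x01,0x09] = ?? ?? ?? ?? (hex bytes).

[0] 0x26->0x06 len=7 : a4 74 c0 a6 d1 57 8f
[1] 0x0f->0x01 len=4 : 2e ca eb aa
[2] 0x0c->0x06 len=4 : 8f 57 2c 2e
[3] 0x26->0x0f len=6 : a4 74 c0 a6 d1 57
[4] 0x2a->0x0b len=3 : d1 57 8f
[5] 0x1a->0x11 len=7 : 07 2d 46 62 e7 77 45
query mem[0x0a]=0xd1, mem[0x06]=0x8f, mem[0x01]=0x2e, mem[0x09]=0x2e

MEM[0x0a,0x06,0x01,0x09] = d1 8f 2e 2e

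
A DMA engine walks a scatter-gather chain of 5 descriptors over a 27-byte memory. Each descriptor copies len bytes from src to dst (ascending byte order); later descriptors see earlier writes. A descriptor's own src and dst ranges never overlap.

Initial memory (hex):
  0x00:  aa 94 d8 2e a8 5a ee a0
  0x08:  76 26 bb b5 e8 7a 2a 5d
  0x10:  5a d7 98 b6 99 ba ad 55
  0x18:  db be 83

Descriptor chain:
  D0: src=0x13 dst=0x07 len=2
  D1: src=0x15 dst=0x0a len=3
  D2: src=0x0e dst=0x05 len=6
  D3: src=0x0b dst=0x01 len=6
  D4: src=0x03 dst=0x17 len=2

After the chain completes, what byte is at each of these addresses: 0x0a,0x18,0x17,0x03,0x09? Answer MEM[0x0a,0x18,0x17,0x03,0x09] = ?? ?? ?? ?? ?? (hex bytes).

MEM[0x0a,0x18,0x17,0x03,0x09] = b6 2a 7a 7a 98

  after D0: wrote 2B at 0x07 = b699
  after D1: wrote 3B at 0x0a = baad55
  after D2: wrote 6B at 0x05 = 2a5d5ad798b6
  after D3: wrote 6B at 0x01 = ad557a2a5d5a
  after D4: wrote 2B at 0x17 = 7a2a
query mem[0x0a]=0xb6, mem[0x18]=0x2a, mem[0x17]=0x7a, mem[0x03]=0x7a, mem[0x09]=0x98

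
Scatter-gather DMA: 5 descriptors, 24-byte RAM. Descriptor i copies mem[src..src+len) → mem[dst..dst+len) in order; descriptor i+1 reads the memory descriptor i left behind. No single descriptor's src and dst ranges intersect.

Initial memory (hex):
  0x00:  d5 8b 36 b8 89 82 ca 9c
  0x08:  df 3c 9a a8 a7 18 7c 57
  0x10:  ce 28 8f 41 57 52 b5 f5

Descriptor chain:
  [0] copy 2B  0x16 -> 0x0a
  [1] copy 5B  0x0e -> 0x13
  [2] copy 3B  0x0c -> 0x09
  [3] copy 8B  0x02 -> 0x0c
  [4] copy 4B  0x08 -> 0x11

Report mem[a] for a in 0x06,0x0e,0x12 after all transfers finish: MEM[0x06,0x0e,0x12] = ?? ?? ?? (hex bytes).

MEM[0x06,0x0e,0x12] = ca 89 a7

#0 dst[0x0a+2] := {0xb5,0xf5}
#1 dst[0x13+5] := {0x7c,0x57,0xce,0x28,0x8f}
#2 dst[0x09+3] := {0xa7,0x18,0x7c}
#3 dst[0x0c+8] := {0x36,0xb8,0x89,0x82,0xca,0x9c,0xdf,0xa7}
#4 dst[0x11+4] := {0xdf,0xa7,0x18,0x7c}
query mem[0x06]=0xca, mem[0x0e]=0x89, mem[0x12]=0xa7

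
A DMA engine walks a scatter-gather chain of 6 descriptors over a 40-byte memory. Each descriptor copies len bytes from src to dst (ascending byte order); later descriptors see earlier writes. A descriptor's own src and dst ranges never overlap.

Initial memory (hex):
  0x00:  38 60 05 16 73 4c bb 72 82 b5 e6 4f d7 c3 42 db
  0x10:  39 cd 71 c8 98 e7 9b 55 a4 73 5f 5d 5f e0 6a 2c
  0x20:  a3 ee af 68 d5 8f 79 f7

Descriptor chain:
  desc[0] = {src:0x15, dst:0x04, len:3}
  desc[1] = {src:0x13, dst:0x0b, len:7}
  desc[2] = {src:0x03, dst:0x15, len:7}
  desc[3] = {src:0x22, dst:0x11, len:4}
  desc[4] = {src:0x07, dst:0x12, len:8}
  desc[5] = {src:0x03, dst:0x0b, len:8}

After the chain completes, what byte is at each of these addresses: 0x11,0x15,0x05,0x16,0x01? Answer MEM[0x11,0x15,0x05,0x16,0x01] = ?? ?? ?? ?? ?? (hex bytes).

D0: mem[0x04..0x06] <- [e7 9b 55]
D1: mem[0x0b..0x11] <- [c8 98 e7 9b 55 a4 73]
D2: mem[0x15..0x1b] <- [16 e7 9b 55 72 82 b5]
D3: mem[0x11..0x14] <- [af 68 d5 8f]
D4: mem[0x12..0x19] <- [72 82 b5 e6 c8 98 e7 9b]
D5: mem[0x0b..0x12] <- [16 e7 9b 55 72 82 b5 e6]
query mem[0x11]=0xb5, mem[0x15]=0xe6, mem[0x05]=0x9b, mem[0x16]=0xc8, mem[0x01]=0x60

MEM[0x11,0x15,0x05,0x16,0x01] = b5 e6 9b c8 60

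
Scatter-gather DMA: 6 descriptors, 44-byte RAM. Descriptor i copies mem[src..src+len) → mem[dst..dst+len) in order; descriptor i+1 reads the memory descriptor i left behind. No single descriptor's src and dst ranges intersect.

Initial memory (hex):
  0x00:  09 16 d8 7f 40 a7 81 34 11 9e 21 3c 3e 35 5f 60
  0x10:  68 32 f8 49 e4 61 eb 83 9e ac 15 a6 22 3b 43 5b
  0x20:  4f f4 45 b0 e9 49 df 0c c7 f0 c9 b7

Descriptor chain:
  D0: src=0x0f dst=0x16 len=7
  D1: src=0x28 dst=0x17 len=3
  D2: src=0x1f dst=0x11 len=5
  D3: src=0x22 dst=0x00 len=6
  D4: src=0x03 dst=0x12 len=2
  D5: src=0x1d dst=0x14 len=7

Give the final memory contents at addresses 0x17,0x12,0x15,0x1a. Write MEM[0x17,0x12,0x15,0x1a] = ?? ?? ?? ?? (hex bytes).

MEM[0x17,0x12,0x15,0x1a] = 4f 49 43 b0

#0 dst[0x16+7] := {0x60,0x68,0x32,0xf8,0x49,0xe4,0x61}
#1 dst[0x17+3] := {0xc7,0xf0,0xc9}
#2 dst[0x11+5] := {0x5b,0x4f,0xf4,0x45,0xb0}
#3 dst[0x00+6] := {0x45,0xb0,0xe9,0x49,0xdf,0x0c}
#4 dst[0x12+2] := {0x49,0xdf}
#5 dst[0x14+7] := {0x3b,0x43,0x5b,0x4f,0xf4,0x45,0xb0}
query mem[0x17]=0x4f, mem[0x12]=0x49, mem[0x15]=0x43, mem[0x1a]=0xb0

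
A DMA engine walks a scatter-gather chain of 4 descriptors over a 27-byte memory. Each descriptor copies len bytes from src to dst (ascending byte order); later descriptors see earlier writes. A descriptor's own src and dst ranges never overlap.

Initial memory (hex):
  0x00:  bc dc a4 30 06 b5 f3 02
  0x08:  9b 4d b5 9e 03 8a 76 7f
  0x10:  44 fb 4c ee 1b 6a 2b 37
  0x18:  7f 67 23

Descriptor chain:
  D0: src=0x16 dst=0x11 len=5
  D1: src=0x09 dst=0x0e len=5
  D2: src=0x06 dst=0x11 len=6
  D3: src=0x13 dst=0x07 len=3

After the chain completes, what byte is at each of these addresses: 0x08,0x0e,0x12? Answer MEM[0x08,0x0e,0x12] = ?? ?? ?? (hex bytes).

MEM[0x08,0x0e,0x12] = 4d 4d 02

D0: mem[0x11..0x15] <- [2b 37 7f 67 23]
D1: mem[0x0e..0x12] <- [4d b5 9e 03 8a]
D2: mem[0x11..0x16] <- [f3 02 9b 4d b5 9e]
D3: mem[0x07..0x09] <- [9b 4d b5]
query mem[0x08]=0x4d, mem[0x0e]=0x4d, mem[0x12]=0x02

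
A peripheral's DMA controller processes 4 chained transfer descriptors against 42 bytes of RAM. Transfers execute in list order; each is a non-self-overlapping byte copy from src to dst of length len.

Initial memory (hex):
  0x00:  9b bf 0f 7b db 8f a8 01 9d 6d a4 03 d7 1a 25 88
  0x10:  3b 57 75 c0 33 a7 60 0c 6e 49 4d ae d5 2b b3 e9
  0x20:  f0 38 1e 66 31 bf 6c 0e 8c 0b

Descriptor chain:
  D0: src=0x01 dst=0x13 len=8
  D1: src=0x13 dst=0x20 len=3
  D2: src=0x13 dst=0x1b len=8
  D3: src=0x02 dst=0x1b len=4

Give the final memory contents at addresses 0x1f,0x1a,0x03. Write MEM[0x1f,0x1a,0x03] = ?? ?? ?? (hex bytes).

MEM[0x1f,0x1a,0x03] = 8f 9d 7b

  after D0: wrote 8B at 0x13 = bf0f7bdb8fa8019d
  after D1: wrote 3B at 0x20 = bf0f7b
  after D2: wrote 8B at 0x1b = bf0f7bdb8fa8019d
  after D3: wrote 4B at 0x1b = 0f7bdb8f
query mem[0x1f]=0x8f, mem[0x1a]=0x9d, mem[0x03]=0x7b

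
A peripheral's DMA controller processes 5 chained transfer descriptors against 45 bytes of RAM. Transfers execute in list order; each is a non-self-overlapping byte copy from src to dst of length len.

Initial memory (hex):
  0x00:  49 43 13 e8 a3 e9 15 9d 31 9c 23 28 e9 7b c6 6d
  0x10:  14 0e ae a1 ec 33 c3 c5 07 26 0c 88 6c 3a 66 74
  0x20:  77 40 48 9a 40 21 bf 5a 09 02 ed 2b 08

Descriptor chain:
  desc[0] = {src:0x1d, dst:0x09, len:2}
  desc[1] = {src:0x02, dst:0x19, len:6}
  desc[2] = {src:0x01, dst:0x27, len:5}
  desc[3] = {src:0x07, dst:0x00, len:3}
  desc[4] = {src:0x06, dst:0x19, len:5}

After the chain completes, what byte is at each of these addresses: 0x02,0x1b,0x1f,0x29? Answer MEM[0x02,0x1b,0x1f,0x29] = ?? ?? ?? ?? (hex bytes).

[0] 0x1d->0x09 len=2 : 3a 66
[1] 0x02->0x19 len=6 : 13 e8 a3 e9 15 9d
[2] 0x01->0x27 len=5 : 43 13 e8 a3 e9
[3] 0x07->0x00 len=3 : 9d 31 3a
[4] 0x06->0x19 len=5 : 15 9d 31 3a 66
query mem[0x02]=0x3a, mem[0x1b]=0x31, mem[0x1f]=0x74, mem[0x29]=0xe8

MEM[0x02,0x1b,0x1f,0x29] = 3a 31 74 e8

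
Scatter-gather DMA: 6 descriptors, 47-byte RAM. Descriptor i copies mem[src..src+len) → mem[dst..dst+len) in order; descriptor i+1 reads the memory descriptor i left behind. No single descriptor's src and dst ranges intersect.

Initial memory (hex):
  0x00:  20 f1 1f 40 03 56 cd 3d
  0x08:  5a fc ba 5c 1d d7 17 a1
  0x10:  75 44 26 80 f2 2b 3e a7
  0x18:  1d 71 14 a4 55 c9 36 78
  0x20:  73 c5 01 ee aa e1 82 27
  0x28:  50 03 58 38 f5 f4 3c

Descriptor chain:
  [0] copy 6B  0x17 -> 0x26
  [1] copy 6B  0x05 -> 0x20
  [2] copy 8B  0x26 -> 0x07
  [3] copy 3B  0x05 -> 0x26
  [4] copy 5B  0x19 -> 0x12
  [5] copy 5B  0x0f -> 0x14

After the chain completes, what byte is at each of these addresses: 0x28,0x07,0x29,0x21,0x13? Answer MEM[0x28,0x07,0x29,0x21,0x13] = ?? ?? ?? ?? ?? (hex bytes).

  after D0: wrote 6B at 0x26 = a71d7114a455
  after D1: wrote 6B at 0x20 = 56cd3d5afcba
  after D2: wrote 8B at 0x07 = a71d7114a455f5f4
  after D3: wrote 3B at 0x26 = 56cda7
  after D4: wrote 5B at 0x12 = 7114a455c9
  after D5: wrote 5B at 0x14 = a175447114
query mem[0x28]=0xa7, mem[0x07]=0xa7, mem[0x29]=0x14, mem[0x21]=0xcd, mem[0x13]=0x14

MEM[0x28,0x07,0x29,0x21,0x13] = a7 a7 14 cd 14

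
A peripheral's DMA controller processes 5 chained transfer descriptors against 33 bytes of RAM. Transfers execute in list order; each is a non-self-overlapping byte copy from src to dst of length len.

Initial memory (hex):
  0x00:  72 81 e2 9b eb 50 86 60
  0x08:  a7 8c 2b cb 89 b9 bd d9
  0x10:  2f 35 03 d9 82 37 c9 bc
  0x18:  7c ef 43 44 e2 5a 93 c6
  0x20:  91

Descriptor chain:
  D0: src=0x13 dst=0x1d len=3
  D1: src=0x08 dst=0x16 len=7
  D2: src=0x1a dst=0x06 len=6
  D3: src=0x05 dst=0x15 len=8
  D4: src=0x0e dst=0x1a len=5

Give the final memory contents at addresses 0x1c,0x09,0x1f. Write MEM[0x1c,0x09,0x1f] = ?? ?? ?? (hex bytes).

MEM[0x1c,0x09,0x1f] = 2f d9 37

#0 dst[0x1d+3] := {0xd9,0x82,0x37}
#1 dst[0x16+7] := {0xa7,0x8c,0x2b,0xcb,0x89,0xb9,0xbd}
#2 dst[0x06+6] := {0x89,0xb9,0xbd,0xd9,0x82,0x37}
#3 dst[0x15+8] := {0x50,0x89,0xb9,0xbd,0xd9,0x82,0x37,0x89}
#4 dst[0x1a+5] := {0xbd,0xd9,0x2f,0x35,0x03}
query mem[0x1c]=0x2f, mem[0x09]=0xd9, mem[0x1f]=0x37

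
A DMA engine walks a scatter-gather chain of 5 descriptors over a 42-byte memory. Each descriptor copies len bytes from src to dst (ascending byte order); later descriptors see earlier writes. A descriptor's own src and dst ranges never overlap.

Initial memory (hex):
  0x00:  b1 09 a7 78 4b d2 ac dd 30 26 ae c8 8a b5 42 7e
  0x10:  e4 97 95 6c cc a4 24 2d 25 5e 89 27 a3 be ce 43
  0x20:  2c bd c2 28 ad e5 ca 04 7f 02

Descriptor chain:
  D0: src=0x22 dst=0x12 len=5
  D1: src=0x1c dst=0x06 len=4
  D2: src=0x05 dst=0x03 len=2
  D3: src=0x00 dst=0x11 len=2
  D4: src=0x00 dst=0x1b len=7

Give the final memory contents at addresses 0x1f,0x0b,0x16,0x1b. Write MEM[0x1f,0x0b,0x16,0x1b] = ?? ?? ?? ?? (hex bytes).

[0] 0x22->0x12 len=5 : c2 28 ad e5 ca
[1] 0x1c->0x06 len=4 : a3 be ce 43
[2] 0x05->0x03 len=2 : d2 a3
[3] 0x00->0x11 len=2 : b1 09
[4] 0x00->0x1b len=7 : b1 09 a7 d2 a3 d2 a3
query mem[0x1f]=0xa3, mem[0x0b]=0xc8, mem[0x16]=0xca, mem[0x1b]=0xb1

MEM[0x1f,0x0b,0x16,0x1b] = a3 c8 ca b1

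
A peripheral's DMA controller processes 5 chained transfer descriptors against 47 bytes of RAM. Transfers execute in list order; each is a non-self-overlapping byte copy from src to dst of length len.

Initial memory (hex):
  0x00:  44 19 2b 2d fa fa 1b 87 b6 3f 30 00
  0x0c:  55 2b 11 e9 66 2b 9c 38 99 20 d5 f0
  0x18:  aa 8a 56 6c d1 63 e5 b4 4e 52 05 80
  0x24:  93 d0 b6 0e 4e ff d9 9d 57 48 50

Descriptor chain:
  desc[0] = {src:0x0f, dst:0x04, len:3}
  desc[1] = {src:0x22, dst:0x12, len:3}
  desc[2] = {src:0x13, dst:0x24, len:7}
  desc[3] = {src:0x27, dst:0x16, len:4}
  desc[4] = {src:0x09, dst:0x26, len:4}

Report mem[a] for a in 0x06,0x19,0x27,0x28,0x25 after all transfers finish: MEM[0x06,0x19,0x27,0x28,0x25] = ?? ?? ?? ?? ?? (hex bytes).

[0] 0x0f->0x04 len=3 : e9 66 2b
[1] 0x22->0x12 len=3 : 05 80 93
[2] 0x13->0x24 len=7 : 80 93 20 d5 f0 aa 8a
[3] 0x27->0x16 len=4 : d5 f0 aa 8a
[4] 0x09->0x26 len=4 : 3f 30 00 55
query mem[0x06]=0x2b, mem[0x19]=0x8a, mem[0x27]=0x30, mem[0x28]=0x00, mem[0x25]=0x93

MEM[0x06,0x19,0x27,0x28,0x25] = 2b 8a 30 00 93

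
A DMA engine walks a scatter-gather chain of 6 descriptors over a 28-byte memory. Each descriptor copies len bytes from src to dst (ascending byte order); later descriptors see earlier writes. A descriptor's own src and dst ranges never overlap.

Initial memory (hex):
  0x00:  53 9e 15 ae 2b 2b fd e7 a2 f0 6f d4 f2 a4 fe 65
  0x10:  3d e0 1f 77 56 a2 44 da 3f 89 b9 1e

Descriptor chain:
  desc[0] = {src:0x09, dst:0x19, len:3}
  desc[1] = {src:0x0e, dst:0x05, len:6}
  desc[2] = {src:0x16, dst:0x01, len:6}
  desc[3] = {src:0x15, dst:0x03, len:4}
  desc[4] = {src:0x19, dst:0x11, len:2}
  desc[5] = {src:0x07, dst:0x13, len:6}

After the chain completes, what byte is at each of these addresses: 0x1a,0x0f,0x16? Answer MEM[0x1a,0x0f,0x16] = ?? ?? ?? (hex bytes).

D0: mem[0x19..0x1b] <- [f0 6f d4]
D1: mem[0x05..0x0a] <- [fe 65 3d e0 1f 77]
D2: mem[0x01..0x06] <- [44 da 3f f0 6f d4]
D3: mem[0x03..0x06] <- [a2 44 da 3f]
D4: mem[0x11..0x12] <- [f0 6f]
D5: mem[0x13..0x18] <- [3d e0 1f 77 d4 f2]
query mem[0x1a]=0x6f, mem[0x0f]=0x65, mem[0x16]=0x77

MEM[0x1a,0x0f,0x16] = 6f 65 77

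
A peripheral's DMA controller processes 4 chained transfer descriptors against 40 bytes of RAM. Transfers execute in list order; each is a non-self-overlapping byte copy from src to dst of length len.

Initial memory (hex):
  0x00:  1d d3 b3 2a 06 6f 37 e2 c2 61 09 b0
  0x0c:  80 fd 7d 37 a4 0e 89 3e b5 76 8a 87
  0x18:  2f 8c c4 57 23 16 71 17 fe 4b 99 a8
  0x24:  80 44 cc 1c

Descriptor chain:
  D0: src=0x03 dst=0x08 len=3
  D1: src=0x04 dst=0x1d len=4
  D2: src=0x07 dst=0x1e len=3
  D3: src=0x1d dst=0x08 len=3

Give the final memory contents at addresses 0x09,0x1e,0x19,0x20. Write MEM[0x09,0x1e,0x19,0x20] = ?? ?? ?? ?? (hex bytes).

[0] 0x03->0x08 len=3 : 2a 06 6f
[1] 0x04->0x1d len=4 : 06 6f 37 e2
[2] 0x07->0x1e len=3 : e2 2a 06
[3] 0x1d->0x08 len=3 : 06 e2 2a
query mem[0x09]=0xe2, mem[0x1e]=0xe2, mem[0x19]=0x8c, mem[0x20]=0x06

MEM[0x09,0x1e,0x19,0x20] = e2 e2 8c 06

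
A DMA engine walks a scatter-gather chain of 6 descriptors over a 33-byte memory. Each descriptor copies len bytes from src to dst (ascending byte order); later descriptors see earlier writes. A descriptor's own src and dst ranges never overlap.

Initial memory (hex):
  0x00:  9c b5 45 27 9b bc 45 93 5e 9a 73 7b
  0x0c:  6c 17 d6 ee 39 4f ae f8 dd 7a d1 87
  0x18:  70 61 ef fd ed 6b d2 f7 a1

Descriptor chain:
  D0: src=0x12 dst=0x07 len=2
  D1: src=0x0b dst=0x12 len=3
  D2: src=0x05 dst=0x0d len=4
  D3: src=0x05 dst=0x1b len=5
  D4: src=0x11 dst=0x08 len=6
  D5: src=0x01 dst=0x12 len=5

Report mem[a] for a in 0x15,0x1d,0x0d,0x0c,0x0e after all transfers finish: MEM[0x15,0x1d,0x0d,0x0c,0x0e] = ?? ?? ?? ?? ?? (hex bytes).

D0: mem[0x07..0x08] <- [ae f8]
D1: mem[0x12..0x14] <- [7b 6c 17]
D2: mem[0x0d..0x10] <- [bc 45 ae f8]
D3: mem[0x1b..0x1f] <- [bc 45 ae f8 9a]
D4: mem[0x08..0x0d] <- [4f 7b 6c 17 7a d1]
D5: mem[0x12..0x16] <- [b5 45 27 9b bc]
query mem[0x15]=0x9b, mem[0x1d]=0xae, mem[0x0d]=0xd1, mem[0x0c]=0x7a, mem[0x0e]=0x45

MEM[0x15,0x1d,0x0d,0x0c,0x0e] = 9b ae d1 7a 45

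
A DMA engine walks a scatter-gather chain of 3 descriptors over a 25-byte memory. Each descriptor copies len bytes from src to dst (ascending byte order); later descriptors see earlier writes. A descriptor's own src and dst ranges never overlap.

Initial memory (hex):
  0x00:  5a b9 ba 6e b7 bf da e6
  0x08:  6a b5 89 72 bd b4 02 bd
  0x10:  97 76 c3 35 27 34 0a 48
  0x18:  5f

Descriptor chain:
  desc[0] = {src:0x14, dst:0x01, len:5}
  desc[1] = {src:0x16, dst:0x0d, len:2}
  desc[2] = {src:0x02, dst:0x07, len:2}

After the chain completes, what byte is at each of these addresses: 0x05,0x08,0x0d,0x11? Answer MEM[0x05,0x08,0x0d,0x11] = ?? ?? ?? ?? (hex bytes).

MEM[0x05,0x08,0x0d,0x11] = 5f 0a 0a 76

D0: mem[0x01..0x05] <- [27 34 0a 48 5f]
D1: mem[0x0d..0x0e] <- [0a 48]
D2: mem[0x07..0x08] <- [34 0a]
query mem[0x05]=0x5f, mem[0x08]=0x0a, mem[0x0d]=0x0a, mem[0x11]=0x76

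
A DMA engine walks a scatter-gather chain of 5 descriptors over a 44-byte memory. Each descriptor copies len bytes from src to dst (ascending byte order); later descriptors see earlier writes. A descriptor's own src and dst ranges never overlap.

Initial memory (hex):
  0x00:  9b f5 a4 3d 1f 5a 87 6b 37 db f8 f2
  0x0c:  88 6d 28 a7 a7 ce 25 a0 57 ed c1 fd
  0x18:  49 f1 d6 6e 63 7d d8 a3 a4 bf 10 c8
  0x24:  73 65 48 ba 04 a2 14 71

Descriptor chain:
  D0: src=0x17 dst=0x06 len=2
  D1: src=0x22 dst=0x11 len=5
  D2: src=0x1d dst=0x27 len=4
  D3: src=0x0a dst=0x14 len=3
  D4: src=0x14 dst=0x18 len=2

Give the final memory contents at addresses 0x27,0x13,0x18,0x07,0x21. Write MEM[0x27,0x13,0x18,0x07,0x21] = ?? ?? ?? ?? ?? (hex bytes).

MEM[0x27,0x13,0x18,0x07,0x21] = 7d 73 f8 49 bf

[0] 0x17->0x06 len=2 : fd 49
[1] 0x22->0x11 len=5 : 10 c8 73 65 48
[2] 0x1d->0x27 len=4 : 7d d8 a3 a4
[3] 0x0a->0x14 len=3 : f8 f2 88
[4] 0x14->0x18 len=2 : f8 f2
query mem[0x27]=0x7d, mem[0x13]=0x73, mem[0x18]=0xf8, mem[0x07]=0x49, mem[0x21]=0xbf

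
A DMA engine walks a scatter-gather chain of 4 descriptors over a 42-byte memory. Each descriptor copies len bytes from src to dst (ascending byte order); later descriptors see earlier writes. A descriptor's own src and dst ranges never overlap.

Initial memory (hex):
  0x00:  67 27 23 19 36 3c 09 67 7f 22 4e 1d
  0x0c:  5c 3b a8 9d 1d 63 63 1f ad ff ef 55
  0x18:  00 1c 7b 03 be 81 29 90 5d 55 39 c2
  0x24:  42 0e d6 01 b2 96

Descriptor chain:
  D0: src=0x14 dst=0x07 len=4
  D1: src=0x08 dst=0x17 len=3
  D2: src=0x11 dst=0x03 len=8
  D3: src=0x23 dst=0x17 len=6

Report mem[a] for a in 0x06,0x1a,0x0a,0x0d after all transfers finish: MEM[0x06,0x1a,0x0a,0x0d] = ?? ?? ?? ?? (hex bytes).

MEM[0x06,0x1a,0x0a,0x0d] = ad d6 ef 3b

#0 dst[0x07+4] := {0xad,0xff,0xef,0x55}
#1 dst[0x17+3] := {0xff,0xef,0x55}
#2 dst[0x03+8] := {0x63,0x63,0x1f,0xad,0xff,0xef,0xff,0xef}
#3 dst[0x17+6] := {0xc2,0x42,0x0e,0xd6,0x01,0xb2}
query mem[0x06]=0xad, mem[0x1a]=0xd6, mem[0x0a]=0xef, mem[0x0d]=0x3b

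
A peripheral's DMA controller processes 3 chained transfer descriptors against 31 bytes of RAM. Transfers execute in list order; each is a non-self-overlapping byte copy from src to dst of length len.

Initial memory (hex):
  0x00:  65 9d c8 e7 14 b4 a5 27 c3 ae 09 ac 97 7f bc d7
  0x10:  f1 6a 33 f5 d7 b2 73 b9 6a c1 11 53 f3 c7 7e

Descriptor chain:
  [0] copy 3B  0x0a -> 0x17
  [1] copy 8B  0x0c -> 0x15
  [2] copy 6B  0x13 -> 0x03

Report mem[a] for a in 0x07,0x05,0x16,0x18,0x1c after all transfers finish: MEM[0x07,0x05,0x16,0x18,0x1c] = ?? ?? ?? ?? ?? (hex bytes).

MEM[0x07,0x05,0x16,0x18,0x1c] = bc 97 7f d7 f5

D0: mem[0x17..0x19] <- [09 ac 97]
D1: mem[0x15..0x1c] <- [97 7f bc d7 f1 6a 33 f5]
D2: mem[0x03..0x08] <- [f5 d7 97 7f bc d7]
query mem[0x07]=0xbc, mem[0x05]=0x97, mem[0x16]=0x7f, mem[0x18]=0xd7, mem[0x1c]=0xf5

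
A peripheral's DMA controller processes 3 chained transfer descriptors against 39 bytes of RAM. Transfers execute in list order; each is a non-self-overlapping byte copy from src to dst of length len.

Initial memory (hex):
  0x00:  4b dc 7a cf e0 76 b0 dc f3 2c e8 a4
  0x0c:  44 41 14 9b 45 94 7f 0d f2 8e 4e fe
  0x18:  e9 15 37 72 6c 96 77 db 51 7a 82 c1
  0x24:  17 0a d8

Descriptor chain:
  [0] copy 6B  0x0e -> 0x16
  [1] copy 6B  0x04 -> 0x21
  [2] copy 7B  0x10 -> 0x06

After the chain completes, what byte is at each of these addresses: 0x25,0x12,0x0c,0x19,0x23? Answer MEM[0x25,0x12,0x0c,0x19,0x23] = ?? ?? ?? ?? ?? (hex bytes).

[0] 0x0e->0x16 len=6 : 14 9b 45 94 7f 0d
[1] 0x04->0x21 len=6 : e0 76 b0 dc f3 2c
[2] 0x10->0x06 len=7 : 45 94 7f 0d f2 8e 14
query mem[0x25]=0xf3, mem[0x12]=0x7f, mem[0x0c]=0x14, mem[0x19]=0x94, mem[0x23]=0xb0

MEM[0x25,0x12,0x0c,0x19,0x23] = f3 7f 14 94 b0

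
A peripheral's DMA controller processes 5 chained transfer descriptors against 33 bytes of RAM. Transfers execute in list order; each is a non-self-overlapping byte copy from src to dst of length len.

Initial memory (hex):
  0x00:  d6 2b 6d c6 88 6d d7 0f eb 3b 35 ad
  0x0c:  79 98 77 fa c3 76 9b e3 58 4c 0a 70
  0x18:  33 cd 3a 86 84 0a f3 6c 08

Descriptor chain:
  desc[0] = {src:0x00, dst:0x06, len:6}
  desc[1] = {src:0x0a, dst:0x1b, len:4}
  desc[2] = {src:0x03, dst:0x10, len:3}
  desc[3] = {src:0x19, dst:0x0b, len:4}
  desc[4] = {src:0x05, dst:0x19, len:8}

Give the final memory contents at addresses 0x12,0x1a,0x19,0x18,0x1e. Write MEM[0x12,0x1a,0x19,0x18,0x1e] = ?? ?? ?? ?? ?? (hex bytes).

  after D0: wrote 6B at 0x06 = d62b6dc6886d
  after D1: wrote 4B at 0x1b = 886d7998
  after D2: wrote 3B at 0x10 = c6886d
  after D3: wrote 4B at 0x0b = cd3a886d
  after D4: wrote 8B at 0x19 = 6dd62b6dc688cd3a
query mem[0x12]=0x6d, mem[0x1a]=0xd6, mem[0x19]=0x6d, mem[0x18]=0x33, mem[0x1e]=0x88

MEM[0x12,0x1a,0x19,0x18,0x1e] = 6d d6 6d 33 88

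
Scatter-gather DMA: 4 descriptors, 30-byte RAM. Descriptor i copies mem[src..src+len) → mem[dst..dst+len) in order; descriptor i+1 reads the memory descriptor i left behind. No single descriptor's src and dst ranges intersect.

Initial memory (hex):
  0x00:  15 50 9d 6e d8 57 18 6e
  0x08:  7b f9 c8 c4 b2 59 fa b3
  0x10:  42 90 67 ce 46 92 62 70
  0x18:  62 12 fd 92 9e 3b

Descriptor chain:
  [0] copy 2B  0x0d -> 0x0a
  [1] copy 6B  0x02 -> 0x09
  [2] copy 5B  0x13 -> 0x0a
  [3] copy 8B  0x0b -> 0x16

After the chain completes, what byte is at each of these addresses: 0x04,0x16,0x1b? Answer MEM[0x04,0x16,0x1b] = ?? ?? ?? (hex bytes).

MEM[0x04,0x16,0x1b] = d8 46 42

  after D0: wrote 2B at 0x0a = 59fa
  after D1: wrote 6B at 0x09 = 9d6ed857186e
  after D2: wrote 5B at 0x0a = ce46926270
  after D3: wrote 8B at 0x16 = 46926270b3429067
query mem[0x04]=0xd8, mem[0x16]=0x46, mem[0x1b]=0x42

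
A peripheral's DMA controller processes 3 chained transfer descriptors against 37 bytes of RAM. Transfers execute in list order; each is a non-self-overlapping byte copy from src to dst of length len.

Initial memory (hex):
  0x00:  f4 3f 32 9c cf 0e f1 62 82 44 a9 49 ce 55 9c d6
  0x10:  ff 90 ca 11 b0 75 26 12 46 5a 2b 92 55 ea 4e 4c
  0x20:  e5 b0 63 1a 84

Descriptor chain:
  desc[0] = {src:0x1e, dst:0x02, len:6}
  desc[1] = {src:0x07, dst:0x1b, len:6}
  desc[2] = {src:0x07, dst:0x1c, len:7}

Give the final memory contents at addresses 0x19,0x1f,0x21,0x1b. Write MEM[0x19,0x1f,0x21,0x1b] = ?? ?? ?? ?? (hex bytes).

MEM[0x19,0x1f,0x21,0x1b] = 5a a9 ce 1a

#0 dst[0x02+6] := {0x4e,0x4c,0xe5,0xb0,0x63,0x1a}
#1 dst[0x1b+6] := {0x1a,0x82,0x44,0xa9,0x49,0xce}
#2 dst[0x1c+7] := {0x1a,0x82,0x44,0xa9,0x49,0xce,0x55}
query mem[0x19]=0x5a, mem[0x1f]=0xa9, mem[0x21]=0xce, mem[0x1b]=0x1a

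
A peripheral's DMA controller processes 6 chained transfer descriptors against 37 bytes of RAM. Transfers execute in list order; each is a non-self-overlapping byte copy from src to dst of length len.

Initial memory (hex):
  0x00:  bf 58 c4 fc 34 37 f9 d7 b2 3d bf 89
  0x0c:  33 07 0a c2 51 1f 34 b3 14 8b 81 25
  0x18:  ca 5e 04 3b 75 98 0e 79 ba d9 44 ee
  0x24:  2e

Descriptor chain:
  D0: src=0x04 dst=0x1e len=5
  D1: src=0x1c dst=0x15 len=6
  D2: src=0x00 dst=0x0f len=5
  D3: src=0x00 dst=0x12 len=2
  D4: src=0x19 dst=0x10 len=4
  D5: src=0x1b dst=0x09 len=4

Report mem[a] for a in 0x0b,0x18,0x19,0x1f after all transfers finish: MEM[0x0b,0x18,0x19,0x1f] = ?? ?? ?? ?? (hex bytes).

  after D0: wrote 5B at 0x1e = 3437f9d7b2
  after D1: wrote 6B at 0x15 = 75983437f9d7
  after D2: wrote 5B at 0x0f = bf58c4fc34
  after D3: wrote 2B at 0x12 = bf58
  after D4: wrote 4B at 0x10 = f9d73b75
  after D5: wrote 4B at 0x09 = 3b759834
query mem[0x0b]=0x98, mem[0x18]=0x37, mem[0x19]=0xf9, mem[0x1f]=0x37

MEM[0x0b,0x18,0x19,0x1f] = 98 37 f9 37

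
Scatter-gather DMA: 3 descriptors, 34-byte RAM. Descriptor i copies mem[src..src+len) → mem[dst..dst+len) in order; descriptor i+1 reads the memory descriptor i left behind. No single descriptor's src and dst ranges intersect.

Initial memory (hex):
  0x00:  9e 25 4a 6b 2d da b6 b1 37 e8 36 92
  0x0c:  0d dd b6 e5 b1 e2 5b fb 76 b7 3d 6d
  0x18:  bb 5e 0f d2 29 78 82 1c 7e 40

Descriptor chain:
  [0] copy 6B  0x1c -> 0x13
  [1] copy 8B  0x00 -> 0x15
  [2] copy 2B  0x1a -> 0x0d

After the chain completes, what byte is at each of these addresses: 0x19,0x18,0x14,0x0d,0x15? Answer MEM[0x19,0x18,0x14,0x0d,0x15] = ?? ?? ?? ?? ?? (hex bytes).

MEM[0x19,0x18,0x14,0x0d,0x15] = 2d 6b 78 da 9e

  after D0: wrote 6B at 0x13 = 2978821c7e40
  after D1: wrote 8B at 0x15 = 9e254a6b2ddab6b1
  after D2: wrote 2B at 0x0d = dab6
query mem[0x19]=0x2d, mem[0x18]=0x6b, mem[0x14]=0x78, mem[0x0d]=0xda, mem[0x15]=0x9e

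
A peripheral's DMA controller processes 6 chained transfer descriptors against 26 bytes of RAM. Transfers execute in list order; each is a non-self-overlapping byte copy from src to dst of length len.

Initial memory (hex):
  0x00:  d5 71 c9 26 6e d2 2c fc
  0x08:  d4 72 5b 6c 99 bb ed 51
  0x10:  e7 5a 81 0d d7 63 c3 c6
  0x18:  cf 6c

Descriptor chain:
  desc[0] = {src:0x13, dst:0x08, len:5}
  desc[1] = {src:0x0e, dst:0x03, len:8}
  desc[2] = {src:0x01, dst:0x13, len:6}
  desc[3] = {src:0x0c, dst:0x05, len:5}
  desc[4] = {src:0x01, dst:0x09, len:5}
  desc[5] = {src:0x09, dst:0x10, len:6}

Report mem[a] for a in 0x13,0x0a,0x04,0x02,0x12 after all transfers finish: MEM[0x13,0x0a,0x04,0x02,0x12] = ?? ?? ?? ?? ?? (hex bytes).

MEM[0x13,0x0a,0x04,0x02,0x12] = 51 c9 51 c9 ed

#0 dst[0x08+5] := {0x0d,0xd7,0x63,0xc3,0xc6}
#1 dst[0x03+8] := {0xed,0x51,0xe7,0x5a,0x81,0x0d,0xd7,0x63}
#2 dst[0x13+6] := {0x71,0xc9,0xed,0x51,0xe7,0x5a}
#3 dst[0x05+5] := {0xc6,0xbb,0xed,0x51,0xe7}
#4 dst[0x09+5] := {0x71,0xc9,0xed,0x51,0xc6}
#5 dst[0x10+6] := {0x71,0xc9,0xed,0x51,0xc6,0xed}
query mem[0x13]=0x51, mem[0x0a]=0xc9, mem[0x04]=0x51, mem[0x02]=0xc9, mem[0x12]=0xed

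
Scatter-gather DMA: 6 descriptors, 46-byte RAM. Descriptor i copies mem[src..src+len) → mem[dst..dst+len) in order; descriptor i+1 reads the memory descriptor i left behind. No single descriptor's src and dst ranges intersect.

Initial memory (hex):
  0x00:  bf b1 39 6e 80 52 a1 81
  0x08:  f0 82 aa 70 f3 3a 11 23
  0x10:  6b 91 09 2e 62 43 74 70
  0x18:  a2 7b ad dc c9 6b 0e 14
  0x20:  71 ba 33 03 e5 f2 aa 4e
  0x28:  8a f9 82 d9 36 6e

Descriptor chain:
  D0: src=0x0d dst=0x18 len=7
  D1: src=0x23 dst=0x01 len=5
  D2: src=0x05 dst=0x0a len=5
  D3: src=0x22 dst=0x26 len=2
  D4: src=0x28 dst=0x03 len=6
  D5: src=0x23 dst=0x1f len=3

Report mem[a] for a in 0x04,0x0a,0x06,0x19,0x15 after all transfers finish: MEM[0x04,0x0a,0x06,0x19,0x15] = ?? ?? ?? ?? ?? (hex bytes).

MEM[0x04,0x0a,0x06,0x19,0x15] = f9 4e d9 11 43

D0: mem[0x18..0x1e] <- [3a 11 23 6b 91 09 2e]
D1: mem[0x01..0x05] <- [03 e5 f2 aa 4e]
D2: mem[0x0a..0x0e] <- [4e a1 81 f0 82]
D3: mem[0x26..0x27] <- [33 03]
D4: mem[0x03..0x08] <- [8a f9 82 d9 36 6e]
D5: mem[0x1f..0x21] <- [03 e5 f2]
query mem[0x04]=0xf9, mem[0x0a]=0x4e, mem[0x06]=0xd9, mem[0x19]=0x11, mem[0x15]=0x43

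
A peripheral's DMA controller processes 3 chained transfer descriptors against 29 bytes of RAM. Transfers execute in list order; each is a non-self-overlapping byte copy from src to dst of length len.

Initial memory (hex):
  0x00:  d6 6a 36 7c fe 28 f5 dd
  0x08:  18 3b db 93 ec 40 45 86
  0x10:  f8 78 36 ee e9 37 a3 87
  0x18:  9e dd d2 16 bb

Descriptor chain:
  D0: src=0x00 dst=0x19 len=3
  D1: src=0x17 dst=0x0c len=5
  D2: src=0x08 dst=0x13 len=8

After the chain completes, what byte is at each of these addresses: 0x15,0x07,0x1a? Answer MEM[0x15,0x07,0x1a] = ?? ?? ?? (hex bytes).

MEM[0x15,0x07,0x1a] = db dd 6a

D0: mem[0x19..0x1b] <- [d6 6a 36]
D1: mem[0x0c..0x10] <- [87 9e d6 6a 36]
D2: mem[0x13..0x1a] <- [18 3b db 93 87 9e d6 6a]
query mem[0x15]=0xdb, mem[0x07]=0xdd, mem[0x1a]=0x6a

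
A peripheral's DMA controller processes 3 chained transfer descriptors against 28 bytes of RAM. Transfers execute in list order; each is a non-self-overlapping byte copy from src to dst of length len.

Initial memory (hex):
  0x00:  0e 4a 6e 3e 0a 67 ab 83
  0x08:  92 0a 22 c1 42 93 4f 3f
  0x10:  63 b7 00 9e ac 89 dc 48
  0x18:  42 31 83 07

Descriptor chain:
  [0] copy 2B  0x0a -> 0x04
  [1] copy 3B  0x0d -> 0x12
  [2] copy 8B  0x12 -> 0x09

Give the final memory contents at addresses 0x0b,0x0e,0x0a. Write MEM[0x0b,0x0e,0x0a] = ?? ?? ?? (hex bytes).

MEM[0x0b,0x0e,0x0a] = 3f 48 4f

  after D0: wrote 2B at 0x04 = 22c1
  after D1: wrote 3B at 0x12 = 934f3f
  after D2: wrote 8B at 0x09 = 934f3f89dc484231
query mem[0x0b]=0x3f, mem[0x0e]=0x48, mem[0x0a]=0x4f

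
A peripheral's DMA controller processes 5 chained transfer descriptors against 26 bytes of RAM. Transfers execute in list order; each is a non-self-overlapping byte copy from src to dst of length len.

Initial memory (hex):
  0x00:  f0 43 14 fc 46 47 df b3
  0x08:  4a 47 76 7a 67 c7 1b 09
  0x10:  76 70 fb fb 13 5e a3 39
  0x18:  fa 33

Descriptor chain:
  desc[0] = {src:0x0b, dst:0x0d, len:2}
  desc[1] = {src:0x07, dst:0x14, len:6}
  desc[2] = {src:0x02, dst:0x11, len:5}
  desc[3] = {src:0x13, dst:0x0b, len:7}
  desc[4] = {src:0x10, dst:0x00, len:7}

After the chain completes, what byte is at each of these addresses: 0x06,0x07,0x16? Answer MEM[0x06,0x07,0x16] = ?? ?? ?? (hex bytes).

[0] 0x0b->0x0d len=2 : 7a 67
[1] 0x07->0x14 len=6 : b3 4a 47 76 7a 67
[2] 0x02->0x11 len=5 : 14 fc 46 47 df
[3] 0x13->0x0b len=7 : 46 47 df 47 76 7a 67
[4] 0x10->0x00 len=7 : 7a 67 fc 46 47 df 47
query mem[0x06]=0x47, mem[0x07]=0xb3, mem[0x16]=0x47

MEM[0x06,0x07,0x16] = 47 b3 47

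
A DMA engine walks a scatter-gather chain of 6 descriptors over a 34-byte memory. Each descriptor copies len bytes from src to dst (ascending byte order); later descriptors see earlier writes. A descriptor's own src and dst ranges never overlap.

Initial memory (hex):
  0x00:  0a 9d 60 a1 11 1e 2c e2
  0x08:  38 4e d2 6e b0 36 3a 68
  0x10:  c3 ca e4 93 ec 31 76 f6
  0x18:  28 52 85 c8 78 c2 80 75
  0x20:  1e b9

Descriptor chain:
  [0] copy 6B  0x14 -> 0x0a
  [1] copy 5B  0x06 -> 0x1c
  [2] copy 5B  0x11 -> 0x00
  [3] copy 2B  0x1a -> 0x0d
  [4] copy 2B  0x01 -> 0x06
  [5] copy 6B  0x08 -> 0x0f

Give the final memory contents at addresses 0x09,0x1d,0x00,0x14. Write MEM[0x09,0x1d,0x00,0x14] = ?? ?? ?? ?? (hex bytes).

MEM[0x09,0x1d,0x00,0x14] = 4e e2 ca 85

[0] 0x14->0x0a len=6 : ec 31 76 f6 28 52
[1] 0x06->0x1c len=5 : 2c e2 38 4e ec
[2] 0x11->0x00 len=5 : ca e4 93 ec 31
[3] 0x1a->0x0d len=2 : 85 c8
[4] 0x01->0x06 len=2 : e4 93
[5] 0x08->0x0f len=6 : 38 4e ec 31 76 85
query mem[0x09]=0x4e, mem[0x1d]=0xe2, mem[0x00]=0xca, mem[0x14]=0x85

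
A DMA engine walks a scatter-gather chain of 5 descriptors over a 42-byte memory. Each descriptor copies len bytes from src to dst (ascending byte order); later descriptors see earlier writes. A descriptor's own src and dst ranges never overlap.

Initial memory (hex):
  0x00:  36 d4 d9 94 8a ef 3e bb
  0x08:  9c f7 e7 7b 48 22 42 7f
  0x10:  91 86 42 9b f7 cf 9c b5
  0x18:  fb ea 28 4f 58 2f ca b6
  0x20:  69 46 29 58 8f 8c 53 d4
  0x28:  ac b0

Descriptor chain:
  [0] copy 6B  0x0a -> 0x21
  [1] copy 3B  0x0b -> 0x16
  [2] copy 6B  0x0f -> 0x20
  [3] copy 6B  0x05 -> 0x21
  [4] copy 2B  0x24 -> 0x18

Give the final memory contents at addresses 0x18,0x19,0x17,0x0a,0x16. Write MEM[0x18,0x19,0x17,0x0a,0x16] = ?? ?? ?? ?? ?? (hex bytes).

  after D0: wrote 6B at 0x21 = e77b4822427f
  after D1: wrote 3B at 0x16 = 7b4822
  after D2: wrote 6B at 0x20 = 7f9186429bf7
  after D3: wrote 6B at 0x21 = ef3ebb9cf7e7
  after D4: wrote 2B at 0x18 = 9cf7
query mem[0x18]=0x9c, mem[0x19]=0xf7, mem[0x17]=0x48, mem[0x0a]=0xe7, mem[0x16]=0x7b

MEM[0x18,0x19,0x17,0x0a,0x16] = 9c f7 48 e7 7b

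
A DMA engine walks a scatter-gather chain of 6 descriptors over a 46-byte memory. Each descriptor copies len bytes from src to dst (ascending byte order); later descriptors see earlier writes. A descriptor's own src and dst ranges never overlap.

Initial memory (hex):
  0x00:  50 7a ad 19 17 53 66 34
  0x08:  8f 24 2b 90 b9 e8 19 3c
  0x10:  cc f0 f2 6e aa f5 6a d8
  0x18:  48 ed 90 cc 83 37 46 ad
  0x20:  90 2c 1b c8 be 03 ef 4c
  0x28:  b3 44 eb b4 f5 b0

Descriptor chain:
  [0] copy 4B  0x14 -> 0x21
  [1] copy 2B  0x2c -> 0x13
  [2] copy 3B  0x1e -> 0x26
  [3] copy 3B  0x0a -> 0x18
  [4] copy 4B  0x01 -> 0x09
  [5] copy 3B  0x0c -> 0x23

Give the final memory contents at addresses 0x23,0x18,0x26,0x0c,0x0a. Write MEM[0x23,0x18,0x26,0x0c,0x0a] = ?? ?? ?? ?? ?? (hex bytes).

MEM[0x23,0x18,0x26,0x0c,0x0a] = 17 2b 46 17 ad

D0: mem[0x21..0x24] <- [aa f5 6a d8]
D1: mem[0x13..0x14] <- [f5 b0]
D2: mem[0x26..0x28] <- [46 ad 90]
D3: mem[0x18..0x1a] <- [2b 90 b9]
D4: mem[0x09..0x0c] <- [7a ad 19 17]
D5: mem[0x23..0x25] <- [17 e8 19]
query mem[0x23]=0x17, mem[0x18]=0x2b, mem[0x26]=0x46, mem[0x0c]=0x17, mem[0x0a]=0xad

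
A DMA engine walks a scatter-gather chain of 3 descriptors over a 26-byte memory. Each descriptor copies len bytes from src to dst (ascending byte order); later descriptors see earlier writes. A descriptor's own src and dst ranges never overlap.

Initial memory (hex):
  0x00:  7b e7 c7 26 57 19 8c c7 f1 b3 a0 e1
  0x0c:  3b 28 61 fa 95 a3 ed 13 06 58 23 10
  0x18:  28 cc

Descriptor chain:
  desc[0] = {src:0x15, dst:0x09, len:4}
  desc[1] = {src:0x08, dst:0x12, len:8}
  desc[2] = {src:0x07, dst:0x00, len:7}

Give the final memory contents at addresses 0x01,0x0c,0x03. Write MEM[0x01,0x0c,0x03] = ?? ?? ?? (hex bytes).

[0] 0x15->0x09 len=4 : 58 23 10 28
[1] 0x08->0x12 len=8 : f1 58 23 10 28 28 61 fa
[2] 0x07->0x00 len=7 : c7 f1 58 23 10 28 28
query mem[0x01]=0xf1, mem[0x0c]=0x28, mem[0x03]=0x23

MEM[0x01,0x0c,0x03] = f1 28 23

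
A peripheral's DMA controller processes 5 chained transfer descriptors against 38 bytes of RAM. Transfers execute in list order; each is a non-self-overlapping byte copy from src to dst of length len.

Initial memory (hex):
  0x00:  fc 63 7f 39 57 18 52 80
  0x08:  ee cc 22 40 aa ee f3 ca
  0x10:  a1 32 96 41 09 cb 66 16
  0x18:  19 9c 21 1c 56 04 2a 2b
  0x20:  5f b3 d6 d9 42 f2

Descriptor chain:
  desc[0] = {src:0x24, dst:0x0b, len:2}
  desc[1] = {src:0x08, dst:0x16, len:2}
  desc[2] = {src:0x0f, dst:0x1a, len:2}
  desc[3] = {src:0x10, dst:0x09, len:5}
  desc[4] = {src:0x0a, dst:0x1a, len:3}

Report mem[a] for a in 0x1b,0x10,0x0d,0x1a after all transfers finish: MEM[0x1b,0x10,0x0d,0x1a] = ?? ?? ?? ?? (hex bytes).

  after D0: wrote 2B at 0x0b = 42f2
  after D1: wrote 2B at 0x16 = eecc
  after D2: wrote 2B at 0x1a = caa1
  after D3: wrote 5B at 0x09 = a132964109
  after D4: wrote 3B at 0x1a = 329641
query mem[0x1b]=0x96, mem[0x10]=0xa1, mem[0x0d]=0x09, mem[0x1a]=0x32

MEM[0x1b,0x10,0x0d,0x1a] = 96 a1 09 32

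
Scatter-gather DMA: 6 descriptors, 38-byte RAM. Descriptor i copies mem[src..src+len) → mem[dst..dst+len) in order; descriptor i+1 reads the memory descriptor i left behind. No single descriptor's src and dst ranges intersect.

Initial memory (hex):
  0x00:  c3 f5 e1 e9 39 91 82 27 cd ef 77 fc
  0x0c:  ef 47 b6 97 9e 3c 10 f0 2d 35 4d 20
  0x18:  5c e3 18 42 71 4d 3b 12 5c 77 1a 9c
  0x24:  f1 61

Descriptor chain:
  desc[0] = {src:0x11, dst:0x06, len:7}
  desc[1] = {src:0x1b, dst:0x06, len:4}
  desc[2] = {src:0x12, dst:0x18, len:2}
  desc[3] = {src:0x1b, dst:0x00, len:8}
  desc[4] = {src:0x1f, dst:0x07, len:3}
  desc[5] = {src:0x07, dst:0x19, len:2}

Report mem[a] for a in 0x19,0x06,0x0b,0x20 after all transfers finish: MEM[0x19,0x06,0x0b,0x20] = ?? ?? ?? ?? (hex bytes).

MEM[0x19,0x06,0x0b,0x20] = 12 77 4d 5c

D0: mem[0x06..0x0c] <- [3c 10 f0 2d 35 4d 20]
D1: mem[0x06..0x09] <- [42 71 4d 3b]
D2: mem[0x18..0x19] <- [10 f0]
D3: mem[0x00..0x07] <- [42 71 4d 3b 12 5c 77 1a]
D4: mem[0x07..0x09] <- [12 5c 77]
D5: mem[0x19..0x1a] <- [12 5c]
query mem[0x19]=0x12, mem[0x06]=0x77, mem[0x0b]=0x4d, mem[0x20]=0x5c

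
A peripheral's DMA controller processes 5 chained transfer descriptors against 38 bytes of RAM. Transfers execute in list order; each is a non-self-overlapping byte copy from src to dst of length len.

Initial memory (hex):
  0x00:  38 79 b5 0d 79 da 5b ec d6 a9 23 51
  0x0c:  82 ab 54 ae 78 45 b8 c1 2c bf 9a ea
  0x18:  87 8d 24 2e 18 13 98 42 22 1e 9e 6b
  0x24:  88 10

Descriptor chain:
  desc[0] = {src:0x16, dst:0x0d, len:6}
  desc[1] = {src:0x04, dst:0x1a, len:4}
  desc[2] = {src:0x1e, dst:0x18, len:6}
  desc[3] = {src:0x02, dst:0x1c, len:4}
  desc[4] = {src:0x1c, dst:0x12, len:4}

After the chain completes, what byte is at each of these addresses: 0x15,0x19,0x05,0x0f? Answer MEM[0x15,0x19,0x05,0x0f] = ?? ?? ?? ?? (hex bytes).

  after D0: wrote 6B at 0x0d = 9aea878d242e
  after D1: wrote 4B at 0x1a = 79da5bec
  after D2: wrote 6B at 0x18 = 9842221e9e6b
  after D3: wrote 4B at 0x1c = b50d79da
  after D4: wrote 4B at 0x12 = b50d79da
query mem[0x15]=0xda, mem[0x19]=0x42, mem[0x05]=0xda, mem[0x0f]=0x87

MEM[0x15,0x19,0x05,0x0f] = da 42 da 87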